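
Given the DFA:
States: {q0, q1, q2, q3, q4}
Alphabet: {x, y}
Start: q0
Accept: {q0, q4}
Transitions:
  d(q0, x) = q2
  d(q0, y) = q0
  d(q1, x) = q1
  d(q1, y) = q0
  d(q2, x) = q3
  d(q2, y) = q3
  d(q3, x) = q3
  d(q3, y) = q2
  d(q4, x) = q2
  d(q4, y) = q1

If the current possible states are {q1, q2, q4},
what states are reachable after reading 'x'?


Apply transition on 'x' from each current state:
  d(q1, x) = q1
  d(q2, x) = q3
  d(q4, x) = q2

{q1, q2, q3}


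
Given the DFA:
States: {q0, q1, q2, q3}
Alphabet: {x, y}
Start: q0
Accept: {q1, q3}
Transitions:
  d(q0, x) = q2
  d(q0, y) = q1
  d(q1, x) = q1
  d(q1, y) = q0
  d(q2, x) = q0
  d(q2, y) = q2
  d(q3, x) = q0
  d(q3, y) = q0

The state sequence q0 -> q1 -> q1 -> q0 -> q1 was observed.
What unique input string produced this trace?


Trace back each transition to find the symbol:
  q0 --[y]--> q1
  q1 --[x]--> q1
  q1 --[y]--> q0
  q0 --[y]--> q1

"yxyy"


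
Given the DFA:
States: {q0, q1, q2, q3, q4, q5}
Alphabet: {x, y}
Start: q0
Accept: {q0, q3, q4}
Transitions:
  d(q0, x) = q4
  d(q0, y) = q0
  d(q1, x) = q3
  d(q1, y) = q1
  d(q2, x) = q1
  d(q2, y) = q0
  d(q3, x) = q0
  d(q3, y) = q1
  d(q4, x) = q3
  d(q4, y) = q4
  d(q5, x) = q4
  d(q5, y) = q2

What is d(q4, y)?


Looking up transition d(q4, y)

q4


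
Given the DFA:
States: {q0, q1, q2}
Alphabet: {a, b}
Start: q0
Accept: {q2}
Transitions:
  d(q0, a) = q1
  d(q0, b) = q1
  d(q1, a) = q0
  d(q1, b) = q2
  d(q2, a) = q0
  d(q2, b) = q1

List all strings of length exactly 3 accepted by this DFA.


All strings of length 3: 8 total
Accepted: 0

None


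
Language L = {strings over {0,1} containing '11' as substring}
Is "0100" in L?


'11' does not occur

No, "0100" is not in L


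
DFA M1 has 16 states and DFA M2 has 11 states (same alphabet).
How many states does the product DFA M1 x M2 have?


Product construction pairs every M1 state with every M2 state.
16 * 11 = 176

176


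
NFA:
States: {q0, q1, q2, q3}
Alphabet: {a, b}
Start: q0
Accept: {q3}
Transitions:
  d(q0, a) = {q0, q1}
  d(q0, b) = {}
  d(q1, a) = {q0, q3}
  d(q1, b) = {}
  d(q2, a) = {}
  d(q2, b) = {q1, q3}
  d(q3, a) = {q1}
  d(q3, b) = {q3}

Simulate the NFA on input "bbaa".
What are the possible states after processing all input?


Start: {q0}
  --b--> {}
  --b--> {}
  --a--> {}
  --a--> {}

{} (empty set, no valid transitions)


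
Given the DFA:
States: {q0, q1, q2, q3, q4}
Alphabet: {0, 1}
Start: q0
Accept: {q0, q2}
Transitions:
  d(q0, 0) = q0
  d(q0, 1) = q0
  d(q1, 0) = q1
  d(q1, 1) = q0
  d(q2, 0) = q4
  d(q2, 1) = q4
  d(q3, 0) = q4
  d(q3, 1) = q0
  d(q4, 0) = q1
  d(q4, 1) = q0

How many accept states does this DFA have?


Accept states listed: {q0, q2}
Counting: q0(1) q2(2)

2


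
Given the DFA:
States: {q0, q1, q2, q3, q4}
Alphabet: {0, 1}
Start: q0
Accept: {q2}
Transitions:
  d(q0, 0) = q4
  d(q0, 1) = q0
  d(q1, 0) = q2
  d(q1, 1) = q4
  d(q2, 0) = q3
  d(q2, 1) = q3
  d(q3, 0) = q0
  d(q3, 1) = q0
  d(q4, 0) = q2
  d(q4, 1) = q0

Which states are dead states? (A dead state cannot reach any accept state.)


Forward reachability from each state:
  q0 -> reaches accept state q2 (live)
  q1 -> reaches accept state q2 (live)
  q2 -> reaches accept state q2 (live)
  q3 -> reaches accept state q2 (live)
  q4 -> reaches accept state q2 (live)

None (all states can reach an accept state)


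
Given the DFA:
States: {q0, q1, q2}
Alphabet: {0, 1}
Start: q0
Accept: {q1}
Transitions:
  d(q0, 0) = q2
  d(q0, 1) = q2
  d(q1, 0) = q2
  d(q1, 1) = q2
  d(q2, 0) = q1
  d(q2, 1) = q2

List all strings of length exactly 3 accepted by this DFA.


All strings of length 3: 8 total
Accepted: 2

"010", "110"


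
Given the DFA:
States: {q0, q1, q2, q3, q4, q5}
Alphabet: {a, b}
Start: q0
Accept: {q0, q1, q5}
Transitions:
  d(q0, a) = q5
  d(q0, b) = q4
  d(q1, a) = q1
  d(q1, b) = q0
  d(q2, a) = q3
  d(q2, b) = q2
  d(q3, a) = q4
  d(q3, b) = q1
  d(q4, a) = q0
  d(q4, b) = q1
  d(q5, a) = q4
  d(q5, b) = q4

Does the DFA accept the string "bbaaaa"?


Trace: q0 -> q4 -> q1 -> q1 -> q1 -> q1 -> q1
Final state: q1
Accept states: {q0, q1, q5}

Yes, accepted (final state q1 is an accept state)


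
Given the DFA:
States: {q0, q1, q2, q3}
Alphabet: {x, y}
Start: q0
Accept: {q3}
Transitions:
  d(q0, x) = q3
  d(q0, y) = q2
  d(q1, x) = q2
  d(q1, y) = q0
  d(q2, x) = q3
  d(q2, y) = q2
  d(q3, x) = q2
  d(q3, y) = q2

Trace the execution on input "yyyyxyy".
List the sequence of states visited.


Input: yyyyxyy
d(q0, y) = q2
d(q2, y) = q2
d(q2, y) = q2
d(q2, y) = q2
d(q2, x) = q3
d(q3, y) = q2
d(q2, y) = q2


q0 -> q2 -> q2 -> q2 -> q2 -> q3 -> q2 -> q2


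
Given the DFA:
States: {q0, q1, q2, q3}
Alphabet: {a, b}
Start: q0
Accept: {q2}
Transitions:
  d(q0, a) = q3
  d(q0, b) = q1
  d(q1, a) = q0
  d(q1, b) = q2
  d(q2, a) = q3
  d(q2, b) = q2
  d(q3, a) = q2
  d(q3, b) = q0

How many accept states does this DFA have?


Accept states listed: {q2}
Counting: q2(1)

1


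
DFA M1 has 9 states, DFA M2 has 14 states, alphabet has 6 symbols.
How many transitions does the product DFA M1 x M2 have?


Product DFA has 9 * 14 = 126 states.
Each has 6 transitions: 126 * 6 = 756

756


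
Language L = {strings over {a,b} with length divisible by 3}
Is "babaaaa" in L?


length = 7; 7 mod 3 = 1

No, "babaaaa" is not in L


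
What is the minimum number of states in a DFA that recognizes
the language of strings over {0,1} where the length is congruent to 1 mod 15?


States track (length) mod 15.
Need 15 states: one per remainder 0..14; accept = remainder 1.

15


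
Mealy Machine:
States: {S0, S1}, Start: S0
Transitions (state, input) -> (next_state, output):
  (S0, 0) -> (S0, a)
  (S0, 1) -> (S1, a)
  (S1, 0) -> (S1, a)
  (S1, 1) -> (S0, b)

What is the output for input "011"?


Step-by-step:
  (S0, 0) -> (S0, a)
  (S0, 1) -> (S1, a)
  (S1, 1) -> (S0, b)

"aab"


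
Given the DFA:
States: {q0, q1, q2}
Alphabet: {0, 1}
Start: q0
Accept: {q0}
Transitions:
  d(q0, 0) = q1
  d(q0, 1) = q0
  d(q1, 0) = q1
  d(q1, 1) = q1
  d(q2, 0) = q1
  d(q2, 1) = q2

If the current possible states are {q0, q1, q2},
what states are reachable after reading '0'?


Apply transition on '0' from each current state:
  d(q0, 0) = q1
  d(q1, 0) = q1
  d(q2, 0) = q1

{q1}


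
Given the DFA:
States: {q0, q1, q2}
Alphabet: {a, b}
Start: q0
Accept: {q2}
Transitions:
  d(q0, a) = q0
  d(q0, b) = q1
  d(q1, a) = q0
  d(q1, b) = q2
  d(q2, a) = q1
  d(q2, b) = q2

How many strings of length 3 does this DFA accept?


Enumerating all length-3 strings:
  "aaa" -> q0 [reject]
  "aab" -> q1 [reject]
  "aba" -> q0 [reject]
  "abb" -> q2 [accept]
  "baa" -> q0 [reject]
  "bab" -> q1 [reject]
  "bba" -> q1 [reject]
  "bbb" -> q2 [accept]

2 out of 8


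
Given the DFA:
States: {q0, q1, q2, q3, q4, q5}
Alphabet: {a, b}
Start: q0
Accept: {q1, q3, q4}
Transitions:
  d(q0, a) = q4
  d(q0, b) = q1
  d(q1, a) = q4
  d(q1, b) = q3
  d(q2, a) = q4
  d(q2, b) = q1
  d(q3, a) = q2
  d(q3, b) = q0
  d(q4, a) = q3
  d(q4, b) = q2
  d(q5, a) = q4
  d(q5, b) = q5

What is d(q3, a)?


Looking up transition d(q3, a)

q2


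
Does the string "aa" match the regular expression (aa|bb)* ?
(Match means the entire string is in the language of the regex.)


|string| = 2; first = 'a'; last = 'a'

Yes, "aa" matches (aa|bb)*


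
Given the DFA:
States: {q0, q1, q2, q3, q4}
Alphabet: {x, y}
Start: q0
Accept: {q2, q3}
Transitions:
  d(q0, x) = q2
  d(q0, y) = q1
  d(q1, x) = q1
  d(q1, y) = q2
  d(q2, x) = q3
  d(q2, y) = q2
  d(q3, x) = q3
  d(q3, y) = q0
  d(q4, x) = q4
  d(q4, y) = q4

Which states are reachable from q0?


BFS from q0:
  layer 0: {q0}
  layer 1: {q1, q2}
  layer 2: {q3}

{q0, q1, q2, q3}


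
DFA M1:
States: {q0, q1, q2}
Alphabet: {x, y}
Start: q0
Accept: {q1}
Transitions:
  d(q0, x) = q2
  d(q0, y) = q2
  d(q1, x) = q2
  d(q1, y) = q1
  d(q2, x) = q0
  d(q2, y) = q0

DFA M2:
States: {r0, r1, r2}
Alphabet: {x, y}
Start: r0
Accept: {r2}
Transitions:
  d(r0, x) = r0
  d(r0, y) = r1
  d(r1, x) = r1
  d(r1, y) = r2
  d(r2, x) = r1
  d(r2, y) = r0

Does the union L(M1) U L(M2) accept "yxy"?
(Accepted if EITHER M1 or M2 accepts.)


M1: final=q2 accepted=False
M2: final=r2 accepted=True

Yes, union accepts


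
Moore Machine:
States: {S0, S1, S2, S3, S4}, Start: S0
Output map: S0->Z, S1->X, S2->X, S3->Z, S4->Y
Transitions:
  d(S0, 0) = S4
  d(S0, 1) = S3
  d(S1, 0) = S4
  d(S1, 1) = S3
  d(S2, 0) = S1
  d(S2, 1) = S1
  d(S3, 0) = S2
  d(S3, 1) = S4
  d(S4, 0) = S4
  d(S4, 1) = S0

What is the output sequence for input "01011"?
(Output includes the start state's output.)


Start: S0 (output Z)
  --0--> S4 (output Y)
  --1--> S0 (output Z)
  --0--> S4 (output Y)
  --1--> S0 (output Z)
  --1--> S3 (output Z)

"ZYZYZZ"


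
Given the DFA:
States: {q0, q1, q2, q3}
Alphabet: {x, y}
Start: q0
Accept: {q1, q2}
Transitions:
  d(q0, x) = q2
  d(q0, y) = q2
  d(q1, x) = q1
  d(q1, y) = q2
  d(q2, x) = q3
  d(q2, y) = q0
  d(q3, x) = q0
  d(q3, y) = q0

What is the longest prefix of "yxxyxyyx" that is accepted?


Run the DFA, marking each prefix where the state is accepting:
  "" -> q0 [reject]
  "y" -> q2 [accept]
  "yx" -> q3 [reject]
  "yxx" -> q0 [reject]
  "yxxy" -> q2 [accept]
  "yxxyx" -> q3 [reject]
  "yxxyxy" -> q0 [reject]
  "yxxyxyy" -> q2 [accept]
  "yxxyxyyx" -> q3 [reject]

"yxxyxyy"


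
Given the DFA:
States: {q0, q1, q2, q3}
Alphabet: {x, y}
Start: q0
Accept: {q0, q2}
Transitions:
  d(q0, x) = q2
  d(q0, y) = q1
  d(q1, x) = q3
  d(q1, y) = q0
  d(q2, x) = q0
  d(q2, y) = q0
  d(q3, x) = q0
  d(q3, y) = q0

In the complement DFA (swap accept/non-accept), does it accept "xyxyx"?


Trace: q0 -> q2 -> q0 -> q2 -> q0 -> q2
Final: q2
Original accept: {q0, q2}
Complement: q2 is in original accept

No, complement rejects (original accepts)


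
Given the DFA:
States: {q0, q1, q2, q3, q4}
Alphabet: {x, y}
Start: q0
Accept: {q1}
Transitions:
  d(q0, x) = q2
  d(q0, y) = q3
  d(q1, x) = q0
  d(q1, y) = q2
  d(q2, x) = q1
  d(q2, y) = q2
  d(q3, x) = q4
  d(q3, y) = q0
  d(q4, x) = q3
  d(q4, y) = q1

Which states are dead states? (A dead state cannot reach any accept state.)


Forward reachability from each state:
  q0 -> reaches accept state q1 (live)
  q1 -> reaches accept state q1 (live)
  q2 -> reaches accept state q1 (live)
  q3 -> reaches accept state q1 (live)
  q4 -> reaches accept state q1 (live)

None (all states can reach an accept state)


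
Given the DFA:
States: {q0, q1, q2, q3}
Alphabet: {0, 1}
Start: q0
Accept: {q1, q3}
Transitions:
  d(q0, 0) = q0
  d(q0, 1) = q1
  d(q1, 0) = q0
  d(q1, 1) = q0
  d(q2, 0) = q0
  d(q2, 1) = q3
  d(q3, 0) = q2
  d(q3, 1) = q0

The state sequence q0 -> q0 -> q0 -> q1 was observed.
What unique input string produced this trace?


Trace back each transition to find the symbol:
  q0 --[0]--> q0
  q0 --[0]--> q0
  q0 --[1]--> q1

"001"


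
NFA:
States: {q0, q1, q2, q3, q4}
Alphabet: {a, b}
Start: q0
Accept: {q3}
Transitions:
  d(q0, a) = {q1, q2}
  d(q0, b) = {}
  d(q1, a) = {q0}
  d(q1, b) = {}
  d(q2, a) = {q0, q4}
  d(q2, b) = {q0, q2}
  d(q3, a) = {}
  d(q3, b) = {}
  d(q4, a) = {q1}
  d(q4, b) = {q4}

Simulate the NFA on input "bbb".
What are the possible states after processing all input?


Start: {q0}
  --b--> {}
  --b--> {}
  --b--> {}

{} (empty set, no valid transitions)


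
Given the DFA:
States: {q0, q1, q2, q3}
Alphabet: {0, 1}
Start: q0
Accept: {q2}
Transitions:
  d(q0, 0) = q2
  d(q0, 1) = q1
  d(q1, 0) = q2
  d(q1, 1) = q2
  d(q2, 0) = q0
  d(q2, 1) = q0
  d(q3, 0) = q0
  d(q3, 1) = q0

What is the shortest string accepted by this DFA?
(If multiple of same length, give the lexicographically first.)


BFS by string length (lex-first path to each state shown):
  len 0: q0<-""
  len 1: q1<-"1", q2<-"0"
Found accept state at length 1.

"0"


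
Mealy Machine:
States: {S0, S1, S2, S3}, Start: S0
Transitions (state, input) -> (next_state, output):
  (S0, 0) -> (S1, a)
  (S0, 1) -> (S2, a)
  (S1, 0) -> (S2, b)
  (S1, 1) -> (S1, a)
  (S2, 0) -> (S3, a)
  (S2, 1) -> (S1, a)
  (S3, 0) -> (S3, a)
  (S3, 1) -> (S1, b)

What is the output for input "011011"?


Step-by-step:
  (S0, 0) -> (S1, a)
  (S1, 1) -> (S1, a)
  (S1, 1) -> (S1, a)
  (S1, 0) -> (S2, b)
  (S2, 1) -> (S1, a)
  (S1, 1) -> (S1, a)

"aaabaa"


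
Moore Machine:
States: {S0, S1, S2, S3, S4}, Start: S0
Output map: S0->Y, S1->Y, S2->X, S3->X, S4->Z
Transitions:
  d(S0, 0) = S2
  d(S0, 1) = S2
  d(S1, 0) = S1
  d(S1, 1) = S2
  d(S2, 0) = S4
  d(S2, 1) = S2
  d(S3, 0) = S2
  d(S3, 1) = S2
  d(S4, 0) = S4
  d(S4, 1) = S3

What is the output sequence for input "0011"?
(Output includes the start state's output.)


Start: S0 (output Y)
  --0--> S2 (output X)
  --0--> S4 (output Z)
  --1--> S3 (output X)
  --1--> S2 (output X)

"YXZXX"


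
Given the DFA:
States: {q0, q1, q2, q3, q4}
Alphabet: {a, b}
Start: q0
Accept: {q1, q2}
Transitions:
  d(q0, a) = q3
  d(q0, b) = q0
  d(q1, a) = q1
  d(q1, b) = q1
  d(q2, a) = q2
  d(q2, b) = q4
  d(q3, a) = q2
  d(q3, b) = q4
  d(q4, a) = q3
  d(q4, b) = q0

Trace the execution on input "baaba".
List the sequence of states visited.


Input: baaba
d(q0, b) = q0
d(q0, a) = q3
d(q3, a) = q2
d(q2, b) = q4
d(q4, a) = q3


q0 -> q0 -> q3 -> q2 -> q4 -> q3


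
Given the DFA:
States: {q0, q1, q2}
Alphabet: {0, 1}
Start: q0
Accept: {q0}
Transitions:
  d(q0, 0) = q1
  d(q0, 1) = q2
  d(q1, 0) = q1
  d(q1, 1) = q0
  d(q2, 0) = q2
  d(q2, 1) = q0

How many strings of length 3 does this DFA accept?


Enumerating all length-3 strings:
  "000" -> q1 [reject]
  "001" -> q0 [accept]
  "010" -> q1 [reject]
  "011" -> q2 [reject]
  "100" -> q2 [reject]
  "101" -> q0 [accept]
  "110" -> q1 [reject]
  "111" -> q2 [reject]

2 out of 8


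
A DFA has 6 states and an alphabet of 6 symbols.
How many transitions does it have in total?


Each state has exactly one transition per symbol.
6 * 6 = 36

36


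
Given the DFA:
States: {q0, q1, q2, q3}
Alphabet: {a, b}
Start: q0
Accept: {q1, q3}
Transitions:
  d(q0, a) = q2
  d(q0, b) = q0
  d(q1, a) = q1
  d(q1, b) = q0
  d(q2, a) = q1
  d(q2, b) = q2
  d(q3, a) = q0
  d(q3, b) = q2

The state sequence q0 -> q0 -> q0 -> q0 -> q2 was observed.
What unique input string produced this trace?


Trace back each transition to find the symbol:
  q0 --[b]--> q0
  q0 --[b]--> q0
  q0 --[b]--> q0
  q0 --[a]--> q2

"bbba"


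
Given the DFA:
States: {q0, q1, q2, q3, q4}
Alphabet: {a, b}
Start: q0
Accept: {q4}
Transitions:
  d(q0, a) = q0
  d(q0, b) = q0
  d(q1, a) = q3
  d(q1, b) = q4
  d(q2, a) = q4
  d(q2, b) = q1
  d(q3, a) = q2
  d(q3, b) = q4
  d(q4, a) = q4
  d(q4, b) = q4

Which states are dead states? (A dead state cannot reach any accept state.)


Forward reachability from each state:
  q0 -> reaches {q0}, no accept state (dead)
  q1 -> reaches accept state q4 (live)
  q2 -> reaches accept state q4 (live)
  q3 -> reaches accept state q4 (live)
  q4 -> reaches accept state q4 (live)

{q0}


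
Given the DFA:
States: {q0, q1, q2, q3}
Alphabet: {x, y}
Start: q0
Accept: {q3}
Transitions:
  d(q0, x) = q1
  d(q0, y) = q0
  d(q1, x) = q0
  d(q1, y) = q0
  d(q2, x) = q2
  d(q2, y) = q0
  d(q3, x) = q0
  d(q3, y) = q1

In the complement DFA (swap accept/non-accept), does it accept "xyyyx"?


Trace: q0 -> q1 -> q0 -> q0 -> q0 -> q1
Final: q1
Original accept: {q3}
Complement: q1 is not in original accept

Yes, complement accepts (original rejects)


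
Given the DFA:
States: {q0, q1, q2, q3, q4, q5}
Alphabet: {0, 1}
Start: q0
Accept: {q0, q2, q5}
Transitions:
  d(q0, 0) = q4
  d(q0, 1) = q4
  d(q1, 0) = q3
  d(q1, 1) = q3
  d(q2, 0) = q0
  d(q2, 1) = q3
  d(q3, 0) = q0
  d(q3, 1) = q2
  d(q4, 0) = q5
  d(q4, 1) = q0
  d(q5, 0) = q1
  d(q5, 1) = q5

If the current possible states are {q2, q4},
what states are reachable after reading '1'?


Apply transition on '1' from each current state:
  d(q2, 1) = q3
  d(q4, 1) = q0

{q0, q3}


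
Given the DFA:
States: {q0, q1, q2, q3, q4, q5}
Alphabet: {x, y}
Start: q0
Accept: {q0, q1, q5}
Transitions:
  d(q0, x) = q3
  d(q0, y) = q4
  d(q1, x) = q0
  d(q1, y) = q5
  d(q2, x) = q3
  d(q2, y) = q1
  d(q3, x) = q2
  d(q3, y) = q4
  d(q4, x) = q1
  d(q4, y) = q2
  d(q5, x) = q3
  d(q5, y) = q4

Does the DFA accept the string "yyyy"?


Trace: q0 -> q4 -> q2 -> q1 -> q5
Final state: q5
Accept states: {q0, q1, q5}

Yes, accepted (final state q5 is an accept state)


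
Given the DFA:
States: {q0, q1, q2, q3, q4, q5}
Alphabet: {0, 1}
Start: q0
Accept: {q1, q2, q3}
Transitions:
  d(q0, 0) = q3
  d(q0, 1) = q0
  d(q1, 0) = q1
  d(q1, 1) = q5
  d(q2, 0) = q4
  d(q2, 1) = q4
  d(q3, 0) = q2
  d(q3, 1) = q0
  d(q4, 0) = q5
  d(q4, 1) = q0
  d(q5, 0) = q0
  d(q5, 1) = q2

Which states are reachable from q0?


BFS from q0:
  layer 0: {q0}
  layer 1: {q3}
  layer 2: {q2}
  layer 3: {q4}
  layer 4: {q5}

{q0, q2, q3, q4, q5}


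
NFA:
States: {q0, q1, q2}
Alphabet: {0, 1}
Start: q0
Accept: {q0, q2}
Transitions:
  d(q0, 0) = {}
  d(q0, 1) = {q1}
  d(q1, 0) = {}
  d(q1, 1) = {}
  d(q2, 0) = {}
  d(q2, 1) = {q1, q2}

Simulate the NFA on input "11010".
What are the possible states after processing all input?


Start: {q0}
  --1--> {q1}
  --1--> {}
  --0--> {}
  --1--> {}
  --0--> {}

{} (empty set, no valid transitions)


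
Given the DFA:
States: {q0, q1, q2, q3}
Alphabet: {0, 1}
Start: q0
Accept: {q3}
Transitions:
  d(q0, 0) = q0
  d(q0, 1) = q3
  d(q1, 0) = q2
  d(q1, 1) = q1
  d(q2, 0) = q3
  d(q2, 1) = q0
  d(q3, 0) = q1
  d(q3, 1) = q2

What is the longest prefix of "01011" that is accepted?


Run the DFA, marking each prefix where the state is accepting:
  "" -> q0 [reject]
  "0" -> q0 [reject]
  "01" -> q3 [accept]
  "010" -> q1 [reject]
  "0101" -> q1 [reject]
  "01011" -> q1 [reject]

"01"


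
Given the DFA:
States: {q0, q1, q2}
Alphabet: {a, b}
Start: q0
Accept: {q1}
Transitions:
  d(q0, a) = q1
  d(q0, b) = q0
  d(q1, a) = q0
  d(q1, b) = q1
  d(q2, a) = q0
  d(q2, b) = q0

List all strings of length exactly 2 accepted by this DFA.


All strings of length 2: 4 total
Accepted: 2

"ab", "ba"


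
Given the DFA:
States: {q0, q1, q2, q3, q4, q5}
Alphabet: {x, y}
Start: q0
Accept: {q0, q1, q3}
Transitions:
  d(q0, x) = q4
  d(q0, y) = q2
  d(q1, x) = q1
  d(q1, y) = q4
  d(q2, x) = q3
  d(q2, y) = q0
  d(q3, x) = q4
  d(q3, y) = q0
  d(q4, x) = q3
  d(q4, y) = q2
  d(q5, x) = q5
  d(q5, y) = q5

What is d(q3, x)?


Looking up transition d(q3, x)

q4


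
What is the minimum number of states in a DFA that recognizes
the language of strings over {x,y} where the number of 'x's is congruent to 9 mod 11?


States track (count of 'x') mod 11.
Need 11 states: one per remainder 0..10; accept = remainder 9.

11


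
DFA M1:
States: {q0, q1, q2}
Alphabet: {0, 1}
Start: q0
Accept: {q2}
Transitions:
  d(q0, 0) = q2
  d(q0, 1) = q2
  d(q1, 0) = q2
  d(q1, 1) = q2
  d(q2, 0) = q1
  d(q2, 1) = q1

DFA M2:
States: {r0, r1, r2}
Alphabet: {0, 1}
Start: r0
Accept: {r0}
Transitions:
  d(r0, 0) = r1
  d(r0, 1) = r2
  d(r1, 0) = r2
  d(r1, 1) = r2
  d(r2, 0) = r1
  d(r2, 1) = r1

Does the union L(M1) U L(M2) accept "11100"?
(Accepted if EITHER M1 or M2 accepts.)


M1: final=q2 accepted=True
M2: final=r2 accepted=False

Yes, union accepts


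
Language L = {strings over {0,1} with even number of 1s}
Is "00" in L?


count('1') = 0; 0 mod 2 = 0

Yes, "00" is in L


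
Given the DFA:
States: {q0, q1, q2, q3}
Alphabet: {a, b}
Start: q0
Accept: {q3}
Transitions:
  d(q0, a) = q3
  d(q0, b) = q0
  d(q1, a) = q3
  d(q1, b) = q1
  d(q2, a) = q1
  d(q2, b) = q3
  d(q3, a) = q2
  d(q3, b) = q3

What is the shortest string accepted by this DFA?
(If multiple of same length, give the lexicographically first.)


BFS by string length (lex-first path to each state shown):
  len 0: q0<-""
  len 1: q0<-"b", q3<-"a"
Found accept state at length 1.

"a"


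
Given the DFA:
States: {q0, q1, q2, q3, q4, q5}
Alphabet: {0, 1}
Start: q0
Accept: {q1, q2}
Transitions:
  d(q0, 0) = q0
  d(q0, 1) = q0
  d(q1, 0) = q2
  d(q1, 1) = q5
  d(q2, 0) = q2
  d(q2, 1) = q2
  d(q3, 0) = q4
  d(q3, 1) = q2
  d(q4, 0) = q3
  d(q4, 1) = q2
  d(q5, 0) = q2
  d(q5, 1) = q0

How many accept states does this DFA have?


Accept states listed: {q1, q2}
Counting: q1(1) q2(2)

2


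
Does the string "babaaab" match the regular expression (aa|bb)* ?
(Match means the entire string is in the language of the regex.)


|string| = 7; first = 'b'; last = 'b'

No, "babaaab" does not match (aa|bb)*


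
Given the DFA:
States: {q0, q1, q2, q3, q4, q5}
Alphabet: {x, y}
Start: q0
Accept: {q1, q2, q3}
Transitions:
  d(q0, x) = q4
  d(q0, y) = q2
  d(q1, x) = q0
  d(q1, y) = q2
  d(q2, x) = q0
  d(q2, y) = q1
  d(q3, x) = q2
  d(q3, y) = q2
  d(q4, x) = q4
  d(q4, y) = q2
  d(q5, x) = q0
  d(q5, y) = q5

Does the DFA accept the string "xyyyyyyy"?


Trace: q0 -> q4 -> q2 -> q1 -> q2 -> q1 -> q2 -> q1 -> q2
Final state: q2
Accept states: {q1, q2, q3}

Yes, accepted (final state q2 is an accept state)


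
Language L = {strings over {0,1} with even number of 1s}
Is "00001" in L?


count('1') = 1; 1 mod 2 = 1

No, "00001" is not in L


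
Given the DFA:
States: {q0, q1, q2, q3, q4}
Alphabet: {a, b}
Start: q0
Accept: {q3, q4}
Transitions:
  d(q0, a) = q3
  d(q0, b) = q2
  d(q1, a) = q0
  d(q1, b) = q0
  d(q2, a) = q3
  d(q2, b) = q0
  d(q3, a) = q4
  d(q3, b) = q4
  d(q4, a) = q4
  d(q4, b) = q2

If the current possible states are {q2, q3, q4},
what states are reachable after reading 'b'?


Apply transition on 'b' from each current state:
  d(q2, b) = q0
  d(q3, b) = q4
  d(q4, b) = q2

{q0, q2, q4}


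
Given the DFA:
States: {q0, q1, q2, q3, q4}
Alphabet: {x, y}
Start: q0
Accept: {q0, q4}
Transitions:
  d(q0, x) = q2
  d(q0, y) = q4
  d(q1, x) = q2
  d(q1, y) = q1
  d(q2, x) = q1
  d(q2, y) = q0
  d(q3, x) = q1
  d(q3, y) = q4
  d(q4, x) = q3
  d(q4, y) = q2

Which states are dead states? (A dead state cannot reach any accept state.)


Forward reachability from each state:
  q0 -> reaches accept state q0 (live)
  q1 -> reaches accept state q0 (live)
  q2 -> reaches accept state q0 (live)
  q3 -> reaches accept state q0 (live)
  q4 -> reaches accept state q0 (live)

None (all states can reach an accept state)


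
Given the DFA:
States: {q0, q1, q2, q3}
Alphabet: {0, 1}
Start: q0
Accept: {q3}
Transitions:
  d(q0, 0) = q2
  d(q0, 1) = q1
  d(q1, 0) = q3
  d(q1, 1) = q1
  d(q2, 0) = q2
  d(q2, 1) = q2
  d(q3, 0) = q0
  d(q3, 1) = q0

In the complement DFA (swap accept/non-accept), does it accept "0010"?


Trace: q0 -> q2 -> q2 -> q2 -> q2
Final: q2
Original accept: {q3}
Complement: q2 is not in original accept

Yes, complement accepts (original rejects)


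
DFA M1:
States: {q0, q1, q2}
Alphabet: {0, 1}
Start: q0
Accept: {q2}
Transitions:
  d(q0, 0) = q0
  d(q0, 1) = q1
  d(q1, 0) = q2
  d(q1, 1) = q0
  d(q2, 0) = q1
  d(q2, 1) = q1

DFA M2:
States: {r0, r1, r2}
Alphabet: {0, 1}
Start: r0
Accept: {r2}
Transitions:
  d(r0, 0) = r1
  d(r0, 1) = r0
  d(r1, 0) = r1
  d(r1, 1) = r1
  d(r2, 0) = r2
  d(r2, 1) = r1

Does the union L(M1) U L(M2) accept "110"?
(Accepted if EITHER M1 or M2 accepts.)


M1: final=q0 accepted=False
M2: final=r1 accepted=False

No, union rejects (neither accepts)


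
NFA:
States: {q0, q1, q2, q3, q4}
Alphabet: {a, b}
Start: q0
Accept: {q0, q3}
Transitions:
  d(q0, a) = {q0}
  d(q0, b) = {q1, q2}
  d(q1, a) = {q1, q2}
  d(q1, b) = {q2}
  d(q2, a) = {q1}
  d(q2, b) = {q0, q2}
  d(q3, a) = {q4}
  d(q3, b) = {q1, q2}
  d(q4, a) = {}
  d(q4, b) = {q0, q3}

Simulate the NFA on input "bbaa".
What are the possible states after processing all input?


Start: {q0}
  --b--> {q1, q2}
  --b--> {q0, q2}
  --a--> {q0, q1}
  --a--> {q0, q1, q2}

{q0, q1, q2}


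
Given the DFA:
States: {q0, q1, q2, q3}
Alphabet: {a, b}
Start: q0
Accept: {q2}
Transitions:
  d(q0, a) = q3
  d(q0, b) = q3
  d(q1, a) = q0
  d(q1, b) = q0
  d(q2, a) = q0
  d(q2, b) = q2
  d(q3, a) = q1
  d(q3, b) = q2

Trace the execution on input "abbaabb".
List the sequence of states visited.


Input: abbaabb
d(q0, a) = q3
d(q3, b) = q2
d(q2, b) = q2
d(q2, a) = q0
d(q0, a) = q3
d(q3, b) = q2
d(q2, b) = q2


q0 -> q3 -> q2 -> q2 -> q0 -> q3 -> q2 -> q2


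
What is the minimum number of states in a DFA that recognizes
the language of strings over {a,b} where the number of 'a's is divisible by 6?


States track (count of 'a') mod 6.
Need 6 states: one per remainder 0..5; accept = remainder 0.

6


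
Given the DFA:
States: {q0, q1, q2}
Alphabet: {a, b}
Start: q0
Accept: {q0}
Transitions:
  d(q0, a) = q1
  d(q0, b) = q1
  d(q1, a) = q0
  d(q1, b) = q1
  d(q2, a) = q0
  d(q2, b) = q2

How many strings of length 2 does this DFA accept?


Enumerating all length-2 strings:
  "aa" -> q0 [accept]
  "ab" -> q1 [reject]
  "ba" -> q0 [accept]
  "bb" -> q1 [reject]

2 out of 4


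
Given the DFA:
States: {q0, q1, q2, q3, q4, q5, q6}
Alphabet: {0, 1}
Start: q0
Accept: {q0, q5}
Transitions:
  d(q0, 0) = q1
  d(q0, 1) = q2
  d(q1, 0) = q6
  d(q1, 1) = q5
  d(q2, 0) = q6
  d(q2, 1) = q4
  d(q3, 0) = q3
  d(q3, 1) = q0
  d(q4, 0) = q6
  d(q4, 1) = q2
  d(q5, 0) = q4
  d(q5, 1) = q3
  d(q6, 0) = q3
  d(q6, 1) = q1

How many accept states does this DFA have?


Accept states listed: {q0, q5}
Counting: q0(1) q5(2)

2


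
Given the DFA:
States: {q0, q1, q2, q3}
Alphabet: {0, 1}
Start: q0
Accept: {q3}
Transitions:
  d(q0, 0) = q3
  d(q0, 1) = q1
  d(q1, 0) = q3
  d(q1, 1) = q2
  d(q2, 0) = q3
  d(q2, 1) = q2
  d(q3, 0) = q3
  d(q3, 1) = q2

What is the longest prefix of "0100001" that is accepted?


Run the DFA, marking each prefix where the state is accepting:
  "" -> q0 [reject]
  "0" -> q3 [accept]
  "01" -> q2 [reject]
  "010" -> q3 [accept]
  "0100" -> q3 [accept]
  "01000" -> q3 [accept]
  "010000" -> q3 [accept]
  "0100001" -> q2 [reject]

"010000"


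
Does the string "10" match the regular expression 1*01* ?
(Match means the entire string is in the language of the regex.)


|string| = 2; first = '1'; last = '0'

Yes, "10" matches 1*01*


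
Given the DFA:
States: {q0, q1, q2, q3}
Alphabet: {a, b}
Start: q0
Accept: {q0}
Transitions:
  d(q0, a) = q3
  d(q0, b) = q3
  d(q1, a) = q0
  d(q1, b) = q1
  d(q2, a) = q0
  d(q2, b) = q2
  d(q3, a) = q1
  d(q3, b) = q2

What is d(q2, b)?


Looking up transition d(q2, b)

q2


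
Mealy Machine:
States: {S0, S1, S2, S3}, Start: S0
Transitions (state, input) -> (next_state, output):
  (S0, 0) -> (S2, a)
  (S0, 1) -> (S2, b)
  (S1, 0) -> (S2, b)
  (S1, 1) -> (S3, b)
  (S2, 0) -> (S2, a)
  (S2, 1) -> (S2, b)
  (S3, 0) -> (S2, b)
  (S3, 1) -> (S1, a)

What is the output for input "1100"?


Step-by-step:
  (S0, 1) -> (S2, b)
  (S2, 1) -> (S2, b)
  (S2, 0) -> (S2, a)
  (S2, 0) -> (S2, a)

"bbaa"


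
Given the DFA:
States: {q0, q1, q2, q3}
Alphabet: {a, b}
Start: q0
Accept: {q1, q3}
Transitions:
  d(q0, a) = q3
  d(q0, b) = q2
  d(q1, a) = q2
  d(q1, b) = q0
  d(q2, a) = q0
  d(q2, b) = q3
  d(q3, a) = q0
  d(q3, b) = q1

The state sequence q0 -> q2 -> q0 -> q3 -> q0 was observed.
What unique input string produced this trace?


Trace back each transition to find the symbol:
  q0 --[b]--> q2
  q2 --[a]--> q0
  q0 --[a]--> q3
  q3 --[a]--> q0

"baaa"


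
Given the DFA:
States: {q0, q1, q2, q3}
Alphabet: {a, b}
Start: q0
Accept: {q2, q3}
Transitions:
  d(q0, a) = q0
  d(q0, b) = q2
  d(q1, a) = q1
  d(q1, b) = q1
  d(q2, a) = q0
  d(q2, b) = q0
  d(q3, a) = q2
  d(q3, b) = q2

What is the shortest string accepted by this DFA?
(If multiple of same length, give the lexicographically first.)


BFS by string length (lex-first path to each state shown):
  len 0: q0<-""
  len 1: q0<-"a", q2<-"b"
Found accept state at length 1.

"b"


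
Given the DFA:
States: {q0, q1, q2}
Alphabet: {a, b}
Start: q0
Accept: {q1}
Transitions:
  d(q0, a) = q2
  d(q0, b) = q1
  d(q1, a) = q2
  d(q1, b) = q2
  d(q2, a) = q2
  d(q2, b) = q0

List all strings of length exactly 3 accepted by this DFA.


All strings of length 3: 8 total
Accepted: 1

"abb"


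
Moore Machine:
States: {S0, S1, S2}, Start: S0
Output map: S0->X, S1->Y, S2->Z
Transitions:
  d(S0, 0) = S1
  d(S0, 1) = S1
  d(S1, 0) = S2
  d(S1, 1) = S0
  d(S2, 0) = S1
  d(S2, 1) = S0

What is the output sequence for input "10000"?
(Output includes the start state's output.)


Start: S0 (output X)
  --1--> S1 (output Y)
  --0--> S2 (output Z)
  --0--> S1 (output Y)
  --0--> S2 (output Z)
  --0--> S1 (output Y)

"XYZYZY"


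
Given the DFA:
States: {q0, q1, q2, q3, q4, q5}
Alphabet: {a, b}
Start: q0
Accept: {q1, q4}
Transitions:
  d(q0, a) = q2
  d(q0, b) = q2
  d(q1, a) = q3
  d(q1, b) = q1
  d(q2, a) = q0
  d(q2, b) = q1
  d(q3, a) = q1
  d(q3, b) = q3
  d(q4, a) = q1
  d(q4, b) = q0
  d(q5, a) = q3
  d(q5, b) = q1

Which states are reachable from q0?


BFS from q0:
  layer 0: {q0}
  layer 1: {q2}
  layer 2: {q1}
  layer 3: {q3}

{q0, q1, q2, q3}


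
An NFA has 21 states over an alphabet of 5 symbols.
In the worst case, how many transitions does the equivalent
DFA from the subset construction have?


Subset construction: one DFA state per subset of NFA states = 2^21 = 2097152 states.
Each DFA state has 5 outgoing transitions: 2097152 * 5 = 10485760

10485760


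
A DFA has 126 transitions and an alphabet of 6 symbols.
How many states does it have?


Each state has exactly one transition per symbol.
states = transitions / |alphabet| = 126 / 6 = 21

21


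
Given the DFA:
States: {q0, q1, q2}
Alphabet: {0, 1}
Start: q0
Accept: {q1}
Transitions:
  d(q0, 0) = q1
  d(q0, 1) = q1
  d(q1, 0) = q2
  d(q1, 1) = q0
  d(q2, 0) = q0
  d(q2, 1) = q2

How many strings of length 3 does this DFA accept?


Enumerating all length-3 strings:
  "000" -> q0 [reject]
  "001" -> q2 [reject]
  "010" -> q1 [accept]
  "011" -> q1 [accept]
  "100" -> q0 [reject]
  "101" -> q2 [reject]
  "110" -> q1 [accept]
  "111" -> q1 [accept]

4 out of 8


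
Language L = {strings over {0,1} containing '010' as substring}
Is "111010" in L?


'010' occurs at index 3

Yes, "111010" is in L


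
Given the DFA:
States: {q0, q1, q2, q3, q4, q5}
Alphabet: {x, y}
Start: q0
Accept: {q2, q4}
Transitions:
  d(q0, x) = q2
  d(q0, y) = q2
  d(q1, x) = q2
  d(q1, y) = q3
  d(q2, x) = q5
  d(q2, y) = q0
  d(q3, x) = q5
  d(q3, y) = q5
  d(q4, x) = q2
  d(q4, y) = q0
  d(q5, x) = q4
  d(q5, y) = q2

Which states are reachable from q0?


BFS from q0:
  layer 0: {q0}
  layer 1: {q2}
  layer 2: {q5}
  layer 3: {q4}

{q0, q2, q4, q5}


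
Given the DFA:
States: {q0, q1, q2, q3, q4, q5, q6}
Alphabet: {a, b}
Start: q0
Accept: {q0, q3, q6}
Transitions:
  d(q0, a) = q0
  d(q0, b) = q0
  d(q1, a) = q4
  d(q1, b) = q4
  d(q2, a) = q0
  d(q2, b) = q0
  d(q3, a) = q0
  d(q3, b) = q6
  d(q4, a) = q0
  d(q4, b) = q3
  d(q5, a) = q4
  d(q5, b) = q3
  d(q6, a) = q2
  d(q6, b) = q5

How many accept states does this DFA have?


Accept states listed: {q0, q3, q6}
Counting: q0(1) q3(2) q6(3)

3


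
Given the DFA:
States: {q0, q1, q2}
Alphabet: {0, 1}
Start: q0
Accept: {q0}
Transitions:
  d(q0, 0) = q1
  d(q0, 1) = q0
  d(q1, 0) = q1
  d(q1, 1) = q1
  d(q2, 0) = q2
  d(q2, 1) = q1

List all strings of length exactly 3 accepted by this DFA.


All strings of length 3: 8 total
Accepted: 1

"111"


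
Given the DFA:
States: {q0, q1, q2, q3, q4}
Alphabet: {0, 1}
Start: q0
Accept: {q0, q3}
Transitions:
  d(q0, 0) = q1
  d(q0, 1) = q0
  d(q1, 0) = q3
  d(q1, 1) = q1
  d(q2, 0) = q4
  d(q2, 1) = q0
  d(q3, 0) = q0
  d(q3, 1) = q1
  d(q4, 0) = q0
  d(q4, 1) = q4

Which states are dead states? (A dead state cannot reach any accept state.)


Forward reachability from each state:
  q0 -> reaches accept state q0 (live)
  q1 -> reaches accept state q0 (live)
  q2 -> reaches accept state q0 (live)
  q3 -> reaches accept state q0 (live)
  q4 -> reaches accept state q0 (live)

None (all states can reach an accept state)


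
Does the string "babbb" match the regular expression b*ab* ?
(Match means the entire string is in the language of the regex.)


|string| = 5; first = 'b'; last = 'b'

Yes, "babbb" matches b*ab*


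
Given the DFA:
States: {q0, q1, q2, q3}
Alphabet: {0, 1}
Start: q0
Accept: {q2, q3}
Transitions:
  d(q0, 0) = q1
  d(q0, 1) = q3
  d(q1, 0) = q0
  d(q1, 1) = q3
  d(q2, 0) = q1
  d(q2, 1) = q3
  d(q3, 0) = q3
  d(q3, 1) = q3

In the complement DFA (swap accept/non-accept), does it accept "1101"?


Trace: q0 -> q3 -> q3 -> q3 -> q3
Final: q3
Original accept: {q2, q3}
Complement: q3 is in original accept

No, complement rejects (original accepts)


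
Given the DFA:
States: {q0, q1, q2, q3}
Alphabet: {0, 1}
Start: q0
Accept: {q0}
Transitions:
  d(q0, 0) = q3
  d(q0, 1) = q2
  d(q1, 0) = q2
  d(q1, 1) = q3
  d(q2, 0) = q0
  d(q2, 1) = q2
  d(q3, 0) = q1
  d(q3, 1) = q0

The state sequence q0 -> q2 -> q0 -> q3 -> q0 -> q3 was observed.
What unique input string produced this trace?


Trace back each transition to find the symbol:
  q0 --[1]--> q2
  q2 --[0]--> q0
  q0 --[0]--> q3
  q3 --[1]--> q0
  q0 --[0]--> q3

"10010"


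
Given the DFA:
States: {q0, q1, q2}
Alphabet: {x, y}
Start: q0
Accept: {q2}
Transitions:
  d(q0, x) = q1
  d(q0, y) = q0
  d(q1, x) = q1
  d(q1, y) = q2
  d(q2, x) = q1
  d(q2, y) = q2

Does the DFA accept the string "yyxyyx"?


Trace: q0 -> q0 -> q0 -> q1 -> q2 -> q2 -> q1
Final state: q1
Accept states: {q2}

No, rejected (final state q1 is not an accept state)


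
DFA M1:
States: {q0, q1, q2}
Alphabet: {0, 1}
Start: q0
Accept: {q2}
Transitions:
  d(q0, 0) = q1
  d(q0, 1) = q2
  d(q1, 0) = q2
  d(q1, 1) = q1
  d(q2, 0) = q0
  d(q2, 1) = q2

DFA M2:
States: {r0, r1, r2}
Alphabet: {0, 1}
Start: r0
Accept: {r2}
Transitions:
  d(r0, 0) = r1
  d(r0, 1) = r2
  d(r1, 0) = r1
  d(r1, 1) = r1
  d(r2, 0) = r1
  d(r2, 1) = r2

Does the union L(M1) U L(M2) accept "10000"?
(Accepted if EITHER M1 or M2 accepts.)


M1: final=q0 accepted=False
M2: final=r1 accepted=False

No, union rejects (neither accepts)


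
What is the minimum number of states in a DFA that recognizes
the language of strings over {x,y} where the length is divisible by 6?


States track (length) mod 6.
Need 6 states: one per remainder 0..5; accept = remainder 0.

6


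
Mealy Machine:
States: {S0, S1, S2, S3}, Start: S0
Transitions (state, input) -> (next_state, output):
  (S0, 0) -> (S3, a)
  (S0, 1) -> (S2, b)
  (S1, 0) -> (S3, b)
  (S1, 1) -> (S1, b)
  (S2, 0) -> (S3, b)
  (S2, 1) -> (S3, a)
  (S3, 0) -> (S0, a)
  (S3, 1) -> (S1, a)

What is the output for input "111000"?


Step-by-step:
  (S0, 1) -> (S2, b)
  (S2, 1) -> (S3, a)
  (S3, 1) -> (S1, a)
  (S1, 0) -> (S3, b)
  (S3, 0) -> (S0, a)
  (S0, 0) -> (S3, a)

"baabaa"


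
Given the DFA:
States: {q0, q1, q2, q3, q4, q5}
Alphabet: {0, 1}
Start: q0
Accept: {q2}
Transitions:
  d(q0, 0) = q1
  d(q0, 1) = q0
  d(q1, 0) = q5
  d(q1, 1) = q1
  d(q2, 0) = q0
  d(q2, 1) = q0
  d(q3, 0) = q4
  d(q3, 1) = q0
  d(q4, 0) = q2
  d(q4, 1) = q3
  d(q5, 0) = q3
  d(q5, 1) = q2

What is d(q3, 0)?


Looking up transition d(q3, 0)

q4


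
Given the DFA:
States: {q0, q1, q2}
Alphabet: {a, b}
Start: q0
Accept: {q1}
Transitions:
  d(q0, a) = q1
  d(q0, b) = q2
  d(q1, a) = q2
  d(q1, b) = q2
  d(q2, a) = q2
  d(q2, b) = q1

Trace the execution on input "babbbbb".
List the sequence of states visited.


Input: babbbbb
d(q0, b) = q2
d(q2, a) = q2
d(q2, b) = q1
d(q1, b) = q2
d(q2, b) = q1
d(q1, b) = q2
d(q2, b) = q1


q0 -> q2 -> q2 -> q1 -> q2 -> q1 -> q2 -> q1


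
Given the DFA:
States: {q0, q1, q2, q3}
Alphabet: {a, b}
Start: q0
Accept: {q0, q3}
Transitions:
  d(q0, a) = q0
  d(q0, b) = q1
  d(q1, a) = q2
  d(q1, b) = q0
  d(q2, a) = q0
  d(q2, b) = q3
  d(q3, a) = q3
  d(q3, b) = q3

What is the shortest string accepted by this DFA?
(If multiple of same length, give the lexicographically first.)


BFS by string length (lex-first path to each state shown):
  len 0: q0<-""
Found accept state at length 0.

"" (empty string)


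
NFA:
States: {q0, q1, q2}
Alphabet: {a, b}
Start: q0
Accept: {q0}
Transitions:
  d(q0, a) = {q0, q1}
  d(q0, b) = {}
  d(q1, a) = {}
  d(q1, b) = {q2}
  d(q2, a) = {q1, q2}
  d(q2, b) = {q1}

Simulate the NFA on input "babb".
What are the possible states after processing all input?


Start: {q0}
  --b--> {}
  --a--> {}
  --b--> {}
  --b--> {}

{} (empty set, no valid transitions)


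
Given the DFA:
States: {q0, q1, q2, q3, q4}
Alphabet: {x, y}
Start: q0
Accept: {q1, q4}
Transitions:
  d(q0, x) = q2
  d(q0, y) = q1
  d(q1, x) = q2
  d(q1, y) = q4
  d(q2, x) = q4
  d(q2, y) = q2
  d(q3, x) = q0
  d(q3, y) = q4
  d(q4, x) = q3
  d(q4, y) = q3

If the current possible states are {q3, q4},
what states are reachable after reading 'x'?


Apply transition on 'x' from each current state:
  d(q3, x) = q0
  d(q4, x) = q3

{q0, q3}


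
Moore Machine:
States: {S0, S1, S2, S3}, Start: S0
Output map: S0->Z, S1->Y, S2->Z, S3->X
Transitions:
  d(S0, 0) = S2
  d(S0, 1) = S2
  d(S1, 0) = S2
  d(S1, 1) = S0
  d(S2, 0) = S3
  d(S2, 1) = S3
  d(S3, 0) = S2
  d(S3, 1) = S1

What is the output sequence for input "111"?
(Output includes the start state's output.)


Start: S0 (output Z)
  --1--> S2 (output Z)
  --1--> S3 (output X)
  --1--> S1 (output Y)

"ZZXY"


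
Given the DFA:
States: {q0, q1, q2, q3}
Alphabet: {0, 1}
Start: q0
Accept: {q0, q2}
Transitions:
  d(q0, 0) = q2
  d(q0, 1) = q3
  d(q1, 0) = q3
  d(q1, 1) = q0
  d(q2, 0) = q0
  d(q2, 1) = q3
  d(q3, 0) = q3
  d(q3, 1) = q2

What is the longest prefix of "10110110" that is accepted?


Run the DFA, marking each prefix where the state is accepting:
  "" -> q0 [accept]
  "1" -> q3 [reject]
  "10" -> q3 [reject]
  "101" -> q2 [accept]
  "1011" -> q3 [reject]
  "10110" -> q3 [reject]
  "101101" -> q2 [accept]
  "1011011" -> q3 [reject]
  "10110110" -> q3 [reject]

"101101"


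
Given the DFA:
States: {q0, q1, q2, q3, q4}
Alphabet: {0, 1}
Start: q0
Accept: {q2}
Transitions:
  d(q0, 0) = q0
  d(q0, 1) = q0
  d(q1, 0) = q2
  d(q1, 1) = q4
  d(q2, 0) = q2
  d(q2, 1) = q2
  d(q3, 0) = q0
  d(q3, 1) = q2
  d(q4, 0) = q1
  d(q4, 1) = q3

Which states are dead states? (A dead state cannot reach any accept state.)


Forward reachability from each state:
  q0 -> reaches {q0}, no accept state (dead)
  q1 -> reaches accept state q2 (live)
  q2 -> reaches accept state q2 (live)
  q3 -> reaches accept state q2 (live)
  q4 -> reaches accept state q2 (live)

{q0}


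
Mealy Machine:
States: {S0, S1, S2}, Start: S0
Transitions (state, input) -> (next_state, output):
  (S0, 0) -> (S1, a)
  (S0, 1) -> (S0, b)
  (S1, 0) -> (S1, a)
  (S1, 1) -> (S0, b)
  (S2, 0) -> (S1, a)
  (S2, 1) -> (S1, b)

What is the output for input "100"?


Step-by-step:
  (S0, 1) -> (S0, b)
  (S0, 0) -> (S1, a)
  (S1, 0) -> (S1, a)

"baa"


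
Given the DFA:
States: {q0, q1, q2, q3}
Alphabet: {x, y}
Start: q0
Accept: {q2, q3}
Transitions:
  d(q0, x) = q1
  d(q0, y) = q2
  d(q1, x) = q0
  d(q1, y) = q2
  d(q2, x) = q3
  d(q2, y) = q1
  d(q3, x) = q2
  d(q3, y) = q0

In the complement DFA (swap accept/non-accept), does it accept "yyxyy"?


Trace: q0 -> q2 -> q1 -> q0 -> q2 -> q1
Final: q1
Original accept: {q2, q3}
Complement: q1 is not in original accept

Yes, complement accepts (original rejects)


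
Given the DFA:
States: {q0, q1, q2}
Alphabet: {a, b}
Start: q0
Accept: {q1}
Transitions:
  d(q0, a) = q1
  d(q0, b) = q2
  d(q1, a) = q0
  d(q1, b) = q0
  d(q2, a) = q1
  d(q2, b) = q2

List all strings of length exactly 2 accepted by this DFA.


All strings of length 2: 4 total
Accepted: 1

"ba"


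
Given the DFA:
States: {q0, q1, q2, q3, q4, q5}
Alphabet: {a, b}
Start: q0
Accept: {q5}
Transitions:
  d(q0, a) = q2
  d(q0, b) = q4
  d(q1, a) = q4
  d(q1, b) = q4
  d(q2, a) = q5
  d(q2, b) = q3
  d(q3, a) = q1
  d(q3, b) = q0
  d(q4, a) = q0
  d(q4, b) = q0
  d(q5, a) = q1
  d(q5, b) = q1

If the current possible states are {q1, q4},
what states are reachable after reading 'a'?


Apply transition on 'a' from each current state:
  d(q1, a) = q4
  d(q4, a) = q0

{q0, q4}


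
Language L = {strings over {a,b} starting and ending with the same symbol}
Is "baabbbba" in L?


first = 'b', last = 'a'

No, "baabbbba" is not in L
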